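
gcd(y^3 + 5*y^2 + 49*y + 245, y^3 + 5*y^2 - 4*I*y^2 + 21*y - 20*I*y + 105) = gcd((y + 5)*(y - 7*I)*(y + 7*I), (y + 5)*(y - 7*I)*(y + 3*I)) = y^2 + y*(5 - 7*I) - 35*I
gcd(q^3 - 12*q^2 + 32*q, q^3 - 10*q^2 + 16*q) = q^2 - 8*q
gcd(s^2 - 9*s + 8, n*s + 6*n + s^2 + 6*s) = 1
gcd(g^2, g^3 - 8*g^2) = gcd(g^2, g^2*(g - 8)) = g^2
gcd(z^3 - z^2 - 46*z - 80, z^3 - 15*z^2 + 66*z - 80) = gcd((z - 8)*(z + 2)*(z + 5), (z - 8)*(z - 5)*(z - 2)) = z - 8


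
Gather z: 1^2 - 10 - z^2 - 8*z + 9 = -z^2 - 8*z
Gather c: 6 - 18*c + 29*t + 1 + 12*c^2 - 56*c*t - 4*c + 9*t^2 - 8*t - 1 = 12*c^2 + c*(-56*t - 22) + 9*t^2 + 21*t + 6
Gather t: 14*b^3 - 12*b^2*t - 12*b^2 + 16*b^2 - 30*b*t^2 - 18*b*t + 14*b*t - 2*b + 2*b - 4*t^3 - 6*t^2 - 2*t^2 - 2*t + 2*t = 14*b^3 + 4*b^2 - 4*t^3 + t^2*(-30*b - 8) + t*(-12*b^2 - 4*b)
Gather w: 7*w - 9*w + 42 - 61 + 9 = -2*w - 10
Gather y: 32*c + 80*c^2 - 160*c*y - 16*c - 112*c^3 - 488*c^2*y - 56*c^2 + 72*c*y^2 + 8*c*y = -112*c^3 + 24*c^2 + 72*c*y^2 + 16*c + y*(-488*c^2 - 152*c)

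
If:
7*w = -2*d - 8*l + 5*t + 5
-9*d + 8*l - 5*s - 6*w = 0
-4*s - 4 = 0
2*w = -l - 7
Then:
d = -22*w/9 - 17/3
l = -2*w - 7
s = -1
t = -25*w/9 - 217/15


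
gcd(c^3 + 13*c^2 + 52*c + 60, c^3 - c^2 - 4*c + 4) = c + 2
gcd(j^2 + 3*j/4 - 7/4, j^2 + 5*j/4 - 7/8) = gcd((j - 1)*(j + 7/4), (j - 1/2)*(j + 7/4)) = j + 7/4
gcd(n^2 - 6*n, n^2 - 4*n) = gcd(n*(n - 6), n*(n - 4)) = n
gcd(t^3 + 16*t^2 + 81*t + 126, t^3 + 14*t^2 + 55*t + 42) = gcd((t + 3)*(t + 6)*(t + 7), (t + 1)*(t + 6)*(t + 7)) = t^2 + 13*t + 42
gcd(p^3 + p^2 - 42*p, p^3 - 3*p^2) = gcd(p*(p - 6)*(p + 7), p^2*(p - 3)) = p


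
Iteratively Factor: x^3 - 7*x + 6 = (x - 1)*(x^2 + x - 6) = (x - 1)*(x + 3)*(x - 2)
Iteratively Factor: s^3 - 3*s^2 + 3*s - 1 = (s - 1)*(s^2 - 2*s + 1) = (s - 1)^2*(s - 1)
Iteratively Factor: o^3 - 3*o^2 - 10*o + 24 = (o + 3)*(o^2 - 6*o + 8) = (o - 2)*(o + 3)*(o - 4)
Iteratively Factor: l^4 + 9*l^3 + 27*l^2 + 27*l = (l + 3)*(l^3 + 6*l^2 + 9*l) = (l + 3)^2*(l^2 + 3*l) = l*(l + 3)^2*(l + 3)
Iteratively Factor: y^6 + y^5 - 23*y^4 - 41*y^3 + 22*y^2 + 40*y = (y + 4)*(y^5 - 3*y^4 - 11*y^3 + 3*y^2 + 10*y) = (y - 5)*(y + 4)*(y^4 + 2*y^3 - y^2 - 2*y) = (y - 5)*(y - 1)*(y + 4)*(y^3 + 3*y^2 + 2*y) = (y - 5)*(y - 1)*(y + 1)*(y + 4)*(y^2 + 2*y) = y*(y - 5)*(y - 1)*(y + 1)*(y + 4)*(y + 2)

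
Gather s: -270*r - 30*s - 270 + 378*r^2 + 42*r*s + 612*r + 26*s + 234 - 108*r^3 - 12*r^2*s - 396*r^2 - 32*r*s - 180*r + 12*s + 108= -108*r^3 - 18*r^2 + 162*r + s*(-12*r^2 + 10*r + 8) + 72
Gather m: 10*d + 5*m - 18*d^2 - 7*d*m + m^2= -18*d^2 + 10*d + m^2 + m*(5 - 7*d)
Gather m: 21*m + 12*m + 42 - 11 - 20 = 33*m + 11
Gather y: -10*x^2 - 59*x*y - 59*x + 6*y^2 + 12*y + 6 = -10*x^2 - 59*x + 6*y^2 + y*(12 - 59*x) + 6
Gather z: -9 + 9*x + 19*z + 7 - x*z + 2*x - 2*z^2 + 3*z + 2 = 11*x - 2*z^2 + z*(22 - x)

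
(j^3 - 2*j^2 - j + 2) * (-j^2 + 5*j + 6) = -j^5 + 7*j^4 - 3*j^3 - 19*j^2 + 4*j + 12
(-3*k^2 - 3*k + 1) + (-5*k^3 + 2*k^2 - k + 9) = -5*k^3 - k^2 - 4*k + 10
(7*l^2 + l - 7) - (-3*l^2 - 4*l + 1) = 10*l^2 + 5*l - 8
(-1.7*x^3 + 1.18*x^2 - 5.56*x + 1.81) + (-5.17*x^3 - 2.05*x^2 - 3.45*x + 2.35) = -6.87*x^3 - 0.87*x^2 - 9.01*x + 4.16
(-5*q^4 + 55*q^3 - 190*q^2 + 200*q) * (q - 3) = -5*q^5 + 70*q^4 - 355*q^3 + 770*q^2 - 600*q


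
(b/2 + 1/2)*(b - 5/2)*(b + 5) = b^3/2 + 7*b^2/4 - 5*b - 25/4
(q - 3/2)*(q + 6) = q^2 + 9*q/2 - 9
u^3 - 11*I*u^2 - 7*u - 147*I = (u - 7*I)^2*(u + 3*I)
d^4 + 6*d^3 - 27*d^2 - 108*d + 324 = (d - 3)^2*(d + 6)^2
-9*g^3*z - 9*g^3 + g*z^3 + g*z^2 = (-3*g + z)*(3*g + z)*(g*z + g)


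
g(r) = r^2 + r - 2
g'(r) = 2*r + 1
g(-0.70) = -2.21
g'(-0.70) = -0.40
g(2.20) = 5.04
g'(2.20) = 5.40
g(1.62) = 2.24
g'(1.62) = 4.24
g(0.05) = -1.95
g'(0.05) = 1.10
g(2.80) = 8.64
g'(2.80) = 6.60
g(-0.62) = -2.24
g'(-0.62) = -0.24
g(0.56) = -1.13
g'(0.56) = 2.12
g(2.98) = 9.86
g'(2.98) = 6.96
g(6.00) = 40.00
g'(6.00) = 13.00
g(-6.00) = 28.00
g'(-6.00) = -11.00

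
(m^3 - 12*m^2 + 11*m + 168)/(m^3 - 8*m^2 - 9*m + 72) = (m - 7)/(m - 3)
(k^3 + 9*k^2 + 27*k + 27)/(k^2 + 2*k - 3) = (k^2 + 6*k + 9)/(k - 1)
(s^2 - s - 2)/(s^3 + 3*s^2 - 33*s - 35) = (s - 2)/(s^2 + 2*s - 35)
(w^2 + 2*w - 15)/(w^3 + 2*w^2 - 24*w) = (w^2 + 2*w - 15)/(w*(w^2 + 2*w - 24))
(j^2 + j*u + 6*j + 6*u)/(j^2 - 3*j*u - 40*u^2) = (-j^2 - j*u - 6*j - 6*u)/(-j^2 + 3*j*u + 40*u^2)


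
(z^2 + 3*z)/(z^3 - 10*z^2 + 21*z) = (z + 3)/(z^2 - 10*z + 21)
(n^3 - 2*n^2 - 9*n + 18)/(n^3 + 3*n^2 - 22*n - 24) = (n^3 - 2*n^2 - 9*n + 18)/(n^3 + 3*n^2 - 22*n - 24)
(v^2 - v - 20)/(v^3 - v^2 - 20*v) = 1/v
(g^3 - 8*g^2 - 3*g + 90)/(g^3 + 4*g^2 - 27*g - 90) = (g - 6)/(g + 6)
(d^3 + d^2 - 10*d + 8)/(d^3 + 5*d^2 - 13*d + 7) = (d^2 + 2*d - 8)/(d^2 + 6*d - 7)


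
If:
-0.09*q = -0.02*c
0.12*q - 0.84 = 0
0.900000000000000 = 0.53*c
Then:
No Solution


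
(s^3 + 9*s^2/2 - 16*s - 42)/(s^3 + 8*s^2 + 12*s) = (s - 7/2)/s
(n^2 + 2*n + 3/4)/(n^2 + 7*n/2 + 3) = (n + 1/2)/(n + 2)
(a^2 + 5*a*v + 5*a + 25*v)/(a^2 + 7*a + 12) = (a^2 + 5*a*v + 5*a + 25*v)/(a^2 + 7*a + 12)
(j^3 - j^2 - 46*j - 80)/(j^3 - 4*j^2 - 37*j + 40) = (j + 2)/(j - 1)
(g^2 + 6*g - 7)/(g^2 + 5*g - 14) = (g - 1)/(g - 2)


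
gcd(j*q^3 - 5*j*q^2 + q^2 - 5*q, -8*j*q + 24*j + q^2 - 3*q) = 1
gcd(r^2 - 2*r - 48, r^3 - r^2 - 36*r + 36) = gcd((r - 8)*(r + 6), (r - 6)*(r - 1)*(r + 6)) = r + 6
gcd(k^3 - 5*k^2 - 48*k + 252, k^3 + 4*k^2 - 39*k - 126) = k^2 + k - 42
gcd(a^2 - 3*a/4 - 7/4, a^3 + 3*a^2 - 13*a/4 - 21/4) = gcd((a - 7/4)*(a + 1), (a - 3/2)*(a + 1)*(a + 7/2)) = a + 1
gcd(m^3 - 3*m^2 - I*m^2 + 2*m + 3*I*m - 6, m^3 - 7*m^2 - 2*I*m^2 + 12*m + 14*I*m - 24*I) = m^2 + m*(-3 - 2*I) + 6*I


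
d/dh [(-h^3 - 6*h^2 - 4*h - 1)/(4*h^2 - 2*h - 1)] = (-4*h^4 + 4*h^3 + 31*h^2 + 20*h + 2)/(16*h^4 - 16*h^3 - 4*h^2 + 4*h + 1)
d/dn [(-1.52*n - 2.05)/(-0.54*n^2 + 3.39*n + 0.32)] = (-0.8208*n^2 - 2.214*n + 6.4631)/(0.2916*n^4 - 3.6612*n^3 + 11.1465*n^2 + 2.1696*n + 0.1024)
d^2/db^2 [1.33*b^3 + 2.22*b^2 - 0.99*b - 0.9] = 7.98*b + 4.44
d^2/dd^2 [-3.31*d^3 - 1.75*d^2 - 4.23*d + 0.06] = -19.86*d - 3.5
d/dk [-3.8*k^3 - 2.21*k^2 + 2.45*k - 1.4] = -11.4*k^2 - 4.42*k + 2.45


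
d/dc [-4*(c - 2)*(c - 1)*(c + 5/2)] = -12*c^2 + 4*c + 22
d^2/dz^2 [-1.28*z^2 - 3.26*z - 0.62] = -2.56000000000000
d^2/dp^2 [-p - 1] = 0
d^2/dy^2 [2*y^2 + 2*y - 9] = 4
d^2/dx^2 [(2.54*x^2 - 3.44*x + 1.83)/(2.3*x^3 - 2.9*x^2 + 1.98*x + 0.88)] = (26.8732*x^6 - 109.1856*x^5 + 184.43424*x^4 - 264.63096*x^3 + 264.78792*x^2 - 137.94396*x + 39.610648)/(12.167*x^9 - 46.023*x^8 + 89.4516*x^7 - 89.663*x^6 + 41.78856*x^5 + 12.14004*x^4 - 17.212008*x^3 + 3.612576*x^2 + 4.599936*x + 0.681472)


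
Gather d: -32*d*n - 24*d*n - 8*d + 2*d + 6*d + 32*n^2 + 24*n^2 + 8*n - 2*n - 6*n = -56*d*n + 56*n^2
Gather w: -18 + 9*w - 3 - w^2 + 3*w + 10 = -w^2 + 12*w - 11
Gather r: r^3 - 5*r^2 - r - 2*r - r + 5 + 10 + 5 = r^3 - 5*r^2 - 4*r + 20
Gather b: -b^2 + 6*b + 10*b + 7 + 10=-b^2 + 16*b + 17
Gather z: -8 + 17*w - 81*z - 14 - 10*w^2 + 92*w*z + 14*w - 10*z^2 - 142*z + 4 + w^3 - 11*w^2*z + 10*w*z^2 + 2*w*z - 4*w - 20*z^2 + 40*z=w^3 - 10*w^2 + 27*w + z^2*(10*w - 30) + z*(-11*w^2 + 94*w - 183) - 18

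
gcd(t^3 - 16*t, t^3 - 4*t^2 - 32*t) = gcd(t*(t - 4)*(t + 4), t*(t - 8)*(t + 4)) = t^2 + 4*t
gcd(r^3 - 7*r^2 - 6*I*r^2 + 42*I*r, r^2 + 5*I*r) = r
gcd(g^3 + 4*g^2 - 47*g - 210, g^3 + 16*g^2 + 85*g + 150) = g^2 + 11*g + 30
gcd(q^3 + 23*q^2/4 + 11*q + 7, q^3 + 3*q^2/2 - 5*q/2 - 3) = q + 2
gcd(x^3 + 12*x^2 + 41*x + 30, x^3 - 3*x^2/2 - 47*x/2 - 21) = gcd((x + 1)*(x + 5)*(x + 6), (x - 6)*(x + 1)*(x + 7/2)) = x + 1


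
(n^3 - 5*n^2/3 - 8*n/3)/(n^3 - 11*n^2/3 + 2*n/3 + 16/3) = n/(n - 2)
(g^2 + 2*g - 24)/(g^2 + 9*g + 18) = (g - 4)/(g + 3)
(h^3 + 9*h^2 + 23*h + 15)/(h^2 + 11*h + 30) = (h^2 + 4*h + 3)/(h + 6)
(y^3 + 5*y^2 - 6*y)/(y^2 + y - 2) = y*(y + 6)/(y + 2)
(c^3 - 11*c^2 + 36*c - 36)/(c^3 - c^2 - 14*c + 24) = (c - 6)/(c + 4)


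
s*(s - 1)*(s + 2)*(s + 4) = s^4 + 5*s^3 + 2*s^2 - 8*s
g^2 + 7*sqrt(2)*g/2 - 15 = (g - 3*sqrt(2)/2)*(g + 5*sqrt(2))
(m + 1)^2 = m^2 + 2*m + 1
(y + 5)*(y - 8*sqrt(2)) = y^2 - 8*sqrt(2)*y + 5*y - 40*sqrt(2)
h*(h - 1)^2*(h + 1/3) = h^4 - 5*h^3/3 + h^2/3 + h/3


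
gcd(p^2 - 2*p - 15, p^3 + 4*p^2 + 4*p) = 1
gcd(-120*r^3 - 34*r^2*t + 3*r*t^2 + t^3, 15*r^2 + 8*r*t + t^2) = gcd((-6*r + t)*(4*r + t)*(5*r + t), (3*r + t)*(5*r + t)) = 5*r + t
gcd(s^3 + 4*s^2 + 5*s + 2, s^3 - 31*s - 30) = s + 1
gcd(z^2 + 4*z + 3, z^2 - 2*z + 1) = 1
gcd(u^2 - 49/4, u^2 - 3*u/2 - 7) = u - 7/2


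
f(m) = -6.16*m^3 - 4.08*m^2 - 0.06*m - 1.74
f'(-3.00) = -141.90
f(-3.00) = 128.04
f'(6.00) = -714.30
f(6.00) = -1479.54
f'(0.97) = -25.36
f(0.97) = -11.26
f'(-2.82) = -124.01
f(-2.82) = 104.13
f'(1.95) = -86.24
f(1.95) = -63.05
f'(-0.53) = -0.93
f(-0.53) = -1.94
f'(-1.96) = -55.06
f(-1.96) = 29.09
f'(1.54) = -56.45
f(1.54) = -34.01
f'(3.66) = -277.48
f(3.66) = -358.63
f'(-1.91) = -51.89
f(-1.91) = 26.41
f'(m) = -18.48*m^2 - 8.16*m - 0.06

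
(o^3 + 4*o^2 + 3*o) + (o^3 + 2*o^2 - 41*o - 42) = 2*o^3 + 6*o^2 - 38*o - 42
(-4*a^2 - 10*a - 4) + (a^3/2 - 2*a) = a^3/2 - 4*a^2 - 12*a - 4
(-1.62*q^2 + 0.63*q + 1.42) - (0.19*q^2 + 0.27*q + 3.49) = -1.81*q^2 + 0.36*q - 2.07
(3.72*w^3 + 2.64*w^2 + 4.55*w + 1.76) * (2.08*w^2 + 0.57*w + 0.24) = 7.7376*w^5 + 7.6116*w^4 + 11.8616*w^3 + 6.8879*w^2 + 2.0952*w + 0.4224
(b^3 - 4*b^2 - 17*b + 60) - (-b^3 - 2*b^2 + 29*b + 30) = 2*b^3 - 2*b^2 - 46*b + 30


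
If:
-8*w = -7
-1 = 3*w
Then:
No Solution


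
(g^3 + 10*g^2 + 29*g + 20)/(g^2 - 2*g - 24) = (g^2 + 6*g + 5)/(g - 6)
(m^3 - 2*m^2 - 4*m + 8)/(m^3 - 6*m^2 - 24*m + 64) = (m^2 - 4)/(m^2 - 4*m - 32)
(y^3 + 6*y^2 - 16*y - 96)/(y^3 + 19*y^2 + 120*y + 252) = (y^2 - 16)/(y^2 + 13*y + 42)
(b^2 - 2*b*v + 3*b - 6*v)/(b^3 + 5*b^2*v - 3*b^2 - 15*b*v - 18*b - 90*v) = (b - 2*v)/(b^2 + 5*b*v - 6*b - 30*v)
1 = 1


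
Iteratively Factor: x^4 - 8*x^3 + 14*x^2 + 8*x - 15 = (x + 1)*(x^3 - 9*x^2 + 23*x - 15) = (x - 5)*(x + 1)*(x^2 - 4*x + 3) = (x - 5)*(x - 3)*(x + 1)*(x - 1)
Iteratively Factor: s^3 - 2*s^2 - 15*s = (s)*(s^2 - 2*s - 15) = s*(s + 3)*(s - 5)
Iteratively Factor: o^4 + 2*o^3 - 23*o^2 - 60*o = (o + 4)*(o^3 - 2*o^2 - 15*o) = (o - 5)*(o + 4)*(o^2 + 3*o) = o*(o - 5)*(o + 4)*(o + 3)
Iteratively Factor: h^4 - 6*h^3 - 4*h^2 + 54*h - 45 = (h - 3)*(h^3 - 3*h^2 - 13*h + 15) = (h - 5)*(h - 3)*(h^2 + 2*h - 3) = (h - 5)*(h - 3)*(h + 3)*(h - 1)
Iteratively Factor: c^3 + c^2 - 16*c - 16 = (c - 4)*(c^2 + 5*c + 4) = (c - 4)*(c + 1)*(c + 4)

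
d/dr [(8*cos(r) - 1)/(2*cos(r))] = -sin(r)/(2*cos(r)^2)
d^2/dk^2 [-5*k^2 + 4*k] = -10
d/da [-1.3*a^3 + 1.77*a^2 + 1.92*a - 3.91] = -3.9*a^2 + 3.54*a + 1.92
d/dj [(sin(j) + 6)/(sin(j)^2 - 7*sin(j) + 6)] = (-12*sin(j) + cos(j)^2 + 47)*cos(j)/(sin(j)^2 - 7*sin(j) + 6)^2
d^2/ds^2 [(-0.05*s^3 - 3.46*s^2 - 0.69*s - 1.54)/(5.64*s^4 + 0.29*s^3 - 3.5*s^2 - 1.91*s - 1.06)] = (-3.18096*s^9 - 660.367296*s^8 - 303.260544*s^7 - 1142.617656*s^6 - 448.799592*s^5 - 2.88674400000002*s^4 + 22.572216*s^3 - 144.685848*s^2 - 49.587456*s - 4.790712)/(179.406144*s^12 + 27.674352*s^11 - 332.577828*s^10 - 216.592219*s^9 + 86.488446*s^8 + 225.993591*s^7 + 155.761714*s^6 + 7.949211*s^5 - 54.725934*s^4 - 48.506939*s^3 - 23.398758*s^2 - 6.438228*s - 1.191016)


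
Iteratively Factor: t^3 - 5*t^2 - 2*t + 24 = (t + 2)*(t^2 - 7*t + 12) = (t - 4)*(t + 2)*(t - 3)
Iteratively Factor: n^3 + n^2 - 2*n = (n - 1)*(n^2 + 2*n) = (n - 1)*(n + 2)*(n)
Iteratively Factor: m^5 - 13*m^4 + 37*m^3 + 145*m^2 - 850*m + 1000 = (m - 5)*(m^4 - 8*m^3 - 3*m^2 + 130*m - 200) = (m - 5)^2*(m^3 - 3*m^2 - 18*m + 40) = (m - 5)^3*(m^2 + 2*m - 8) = (m - 5)^3*(m - 2)*(m + 4)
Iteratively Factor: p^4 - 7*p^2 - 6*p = (p + 2)*(p^3 - 2*p^2 - 3*p) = (p - 3)*(p + 2)*(p^2 + p) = p*(p - 3)*(p + 2)*(p + 1)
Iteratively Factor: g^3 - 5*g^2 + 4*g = (g)*(g^2 - 5*g + 4) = g*(g - 1)*(g - 4)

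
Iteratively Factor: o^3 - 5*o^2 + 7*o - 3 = (o - 3)*(o^2 - 2*o + 1) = (o - 3)*(o - 1)*(o - 1)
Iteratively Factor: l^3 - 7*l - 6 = (l - 3)*(l^2 + 3*l + 2) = (l - 3)*(l + 1)*(l + 2)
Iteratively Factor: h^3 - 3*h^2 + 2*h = (h)*(h^2 - 3*h + 2) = h*(h - 1)*(h - 2)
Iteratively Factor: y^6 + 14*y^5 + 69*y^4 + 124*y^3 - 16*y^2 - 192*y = (y + 4)*(y^5 + 10*y^4 + 29*y^3 + 8*y^2 - 48*y) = (y - 1)*(y + 4)*(y^4 + 11*y^3 + 40*y^2 + 48*y) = (y - 1)*(y + 3)*(y + 4)*(y^3 + 8*y^2 + 16*y) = y*(y - 1)*(y + 3)*(y + 4)*(y^2 + 8*y + 16) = y*(y - 1)*(y + 3)*(y + 4)^2*(y + 4)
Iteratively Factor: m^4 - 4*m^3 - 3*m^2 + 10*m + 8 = (m - 2)*(m^3 - 2*m^2 - 7*m - 4) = (m - 4)*(m - 2)*(m^2 + 2*m + 1) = (m - 4)*(m - 2)*(m + 1)*(m + 1)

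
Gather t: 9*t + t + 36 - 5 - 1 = 10*t + 30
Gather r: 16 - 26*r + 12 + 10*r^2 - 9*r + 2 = 10*r^2 - 35*r + 30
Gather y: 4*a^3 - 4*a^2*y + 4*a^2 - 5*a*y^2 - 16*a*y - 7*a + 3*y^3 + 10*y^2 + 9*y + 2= 4*a^3 + 4*a^2 - 7*a + 3*y^3 + y^2*(10 - 5*a) + y*(-4*a^2 - 16*a + 9) + 2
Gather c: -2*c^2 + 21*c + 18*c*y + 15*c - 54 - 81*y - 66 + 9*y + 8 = -2*c^2 + c*(18*y + 36) - 72*y - 112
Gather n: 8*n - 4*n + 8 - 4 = 4*n + 4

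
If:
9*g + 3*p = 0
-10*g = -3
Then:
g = 3/10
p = -9/10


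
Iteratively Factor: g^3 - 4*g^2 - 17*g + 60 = (g - 5)*(g^2 + g - 12) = (g - 5)*(g + 4)*(g - 3)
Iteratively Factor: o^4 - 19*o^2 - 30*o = (o + 2)*(o^3 - 2*o^2 - 15*o) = (o - 5)*(o + 2)*(o^2 + 3*o) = o*(o - 5)*(o + 2)*(o + 3)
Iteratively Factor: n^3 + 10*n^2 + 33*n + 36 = (n + 3)*(n^2 + 7*n + 12) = (n + 3)^2*(n + 4)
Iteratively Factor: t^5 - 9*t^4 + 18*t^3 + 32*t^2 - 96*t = (t + 2)*(t^4 - 11*t^3 + 40*t^2 - 48*t) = t*(t + 2)*(t^3 - 11*t^2 + 40*t - 48) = t*(t - 3)*(t + 2)*(t^2 - 8*t + 16) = t*(t - 4)*(t - 3)*(t + 2)*(t - 4)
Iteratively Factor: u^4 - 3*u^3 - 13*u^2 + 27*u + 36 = (u + 3)*(u^3 - 6*u^2 + 5*u + 12) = (u - 4)*(u + 3)*(u^2 - 2*u - 3) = (u - 4)*(u - 3)*(u + 3)*(u + 1)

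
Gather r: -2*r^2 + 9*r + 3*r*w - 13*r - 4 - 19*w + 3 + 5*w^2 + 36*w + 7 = -2*r^2 + r*(3*w - 4) + 5*w^2 + 17*w + 6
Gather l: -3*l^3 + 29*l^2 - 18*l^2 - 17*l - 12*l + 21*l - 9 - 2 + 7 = -3*l^3 + 11*l^2 - 8*l - 4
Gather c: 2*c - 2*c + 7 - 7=0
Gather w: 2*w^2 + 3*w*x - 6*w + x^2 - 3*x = 2*w^2 + w*(3*x - 6) + x^2 - 3*x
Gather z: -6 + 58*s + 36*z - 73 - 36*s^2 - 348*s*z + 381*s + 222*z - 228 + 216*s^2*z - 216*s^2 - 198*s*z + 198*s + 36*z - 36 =-252*s^2 + 637*s + z*(216*s^2 - 546*s + 294) - 343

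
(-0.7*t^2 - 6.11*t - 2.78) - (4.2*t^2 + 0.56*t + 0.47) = -4.9*t^2 - 6.67*t - 3.25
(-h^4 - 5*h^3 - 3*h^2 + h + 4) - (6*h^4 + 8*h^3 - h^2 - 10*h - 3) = -7*h^4 - 13*h^3 - 2*h^2 + 11*h + 7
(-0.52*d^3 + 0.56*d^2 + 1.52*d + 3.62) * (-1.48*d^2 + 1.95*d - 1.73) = 0.7696*d^5 - 1.8428*d^4 - 0.258*d^3 - 3.3624*d^2 + 4.4294*d - 6.2626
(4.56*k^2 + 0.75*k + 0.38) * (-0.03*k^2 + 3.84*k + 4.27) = -0.1368*k^4 + 17.4879*k^3 + 22.3398*k^2 + 4.6617*k + 1.6226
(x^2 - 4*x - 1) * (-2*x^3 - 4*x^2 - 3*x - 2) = -2*x^5 + 4*x^4 + 15*x^3 + 14*x^2 + 11*x + 2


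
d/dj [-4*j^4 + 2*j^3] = j^2*(6 - 16*j)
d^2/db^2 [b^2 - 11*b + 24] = 2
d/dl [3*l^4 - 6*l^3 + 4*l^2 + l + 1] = 12*l^3 - 18*l^2 + 8*l + 1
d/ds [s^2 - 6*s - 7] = 2*s - 6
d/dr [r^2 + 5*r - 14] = 2*r + 5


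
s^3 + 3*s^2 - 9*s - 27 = (s - 3)*(s + 3)^2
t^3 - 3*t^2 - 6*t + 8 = (t - 4)*(t - 1)*(t + 2)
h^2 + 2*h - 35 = (h - 5)*(h + 7)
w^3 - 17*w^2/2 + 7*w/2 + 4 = (w - 8)*(w - 1)*(w + 1/2)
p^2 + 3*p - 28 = (p - 4)*(p + 7)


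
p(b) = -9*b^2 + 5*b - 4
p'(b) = 5 - 18*b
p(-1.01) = -18.23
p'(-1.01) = 23.18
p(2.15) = -34.85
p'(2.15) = -33.70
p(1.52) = -17.19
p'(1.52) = -22.36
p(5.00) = -204.00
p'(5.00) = -85.00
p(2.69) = -55.67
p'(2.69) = -43.42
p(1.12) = -9.69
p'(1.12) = -15.16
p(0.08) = -3.66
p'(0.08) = 3.56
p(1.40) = -14.64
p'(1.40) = -20.20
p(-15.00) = -2104.00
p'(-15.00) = 275.00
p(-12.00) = -1360.00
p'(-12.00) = 221.00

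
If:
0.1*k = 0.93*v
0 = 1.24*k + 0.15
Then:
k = -0.12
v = -0.01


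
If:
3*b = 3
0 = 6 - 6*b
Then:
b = 1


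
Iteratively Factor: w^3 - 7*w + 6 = (w + 3)*(w^2 - 3*w + 2) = (w - 2)*(w + 3)*(w - 1)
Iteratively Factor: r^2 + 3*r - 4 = (r + 4)*(r - 1)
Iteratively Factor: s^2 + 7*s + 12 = (s + 4)*(s + 3)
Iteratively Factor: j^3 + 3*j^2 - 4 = (j + 2)*(j^2 + j - 2) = (j - 1)*(j + 2)*(j + 2)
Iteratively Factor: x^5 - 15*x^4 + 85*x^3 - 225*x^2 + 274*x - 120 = (x - 4)*(x^4 - 11*x^3 + 41*x^2 - 61*x + 30) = (x - 4)*(x - 3)*(x^3 - 8*x^2 + 17*x - 10) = (x - 4)*(x - 3)*(x - 2)*(x^2 - 6*x + 5) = (x - 4)*(x - 3)*(x - 2)*(x - 1)*(x - 5)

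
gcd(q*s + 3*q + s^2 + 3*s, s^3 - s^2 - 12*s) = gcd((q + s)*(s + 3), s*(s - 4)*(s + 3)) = s + 3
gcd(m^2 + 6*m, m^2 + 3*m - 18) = m + 6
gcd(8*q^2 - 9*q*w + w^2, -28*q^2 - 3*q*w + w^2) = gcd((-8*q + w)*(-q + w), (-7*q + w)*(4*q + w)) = 1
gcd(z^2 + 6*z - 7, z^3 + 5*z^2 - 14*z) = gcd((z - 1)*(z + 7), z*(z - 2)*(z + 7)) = z + 7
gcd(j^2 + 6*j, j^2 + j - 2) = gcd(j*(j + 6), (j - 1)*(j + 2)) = 1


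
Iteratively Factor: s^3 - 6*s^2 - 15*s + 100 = (s - 5)*(s^2 - s - 20) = (s - 5)*(s + 4)*(s - 5)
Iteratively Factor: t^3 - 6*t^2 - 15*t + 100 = (t - 5)*(t^2 - t - 20) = (t - 5)*(t + 4)*(t - 5)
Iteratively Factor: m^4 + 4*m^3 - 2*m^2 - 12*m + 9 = (m + 3)*(m^3 + m^2 - 5*m + 3) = (m + 3)^2*(m^2 - 2*m + 1) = (m - 1)*(m + 3)^2*(m - 1)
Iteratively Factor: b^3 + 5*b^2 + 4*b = (b + 4)*(b^2 + b) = b*(b + 4)*(b + 1)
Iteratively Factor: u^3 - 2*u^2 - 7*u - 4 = (u - 4)*(u^2 + 2*u + 1) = (u - 4)*(u + 1)*(u + 1)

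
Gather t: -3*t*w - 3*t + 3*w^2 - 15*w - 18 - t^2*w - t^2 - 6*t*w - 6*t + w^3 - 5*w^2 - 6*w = t^2*(-w - 1) + t*(-9*w - 9) + w^3 - 2*w^2 - 21*w - 18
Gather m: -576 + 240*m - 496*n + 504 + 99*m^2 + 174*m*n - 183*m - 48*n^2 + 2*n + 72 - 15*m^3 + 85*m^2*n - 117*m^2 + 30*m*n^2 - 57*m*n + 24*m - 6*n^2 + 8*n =-15*m^3 + m^2*(85*n - 18) + m*(30*n^2 + 117*n + 81) - 54*n^2 - 486*n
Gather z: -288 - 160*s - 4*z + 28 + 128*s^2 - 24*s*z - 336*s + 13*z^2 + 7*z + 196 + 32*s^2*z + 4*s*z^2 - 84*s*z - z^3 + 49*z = 128*s^2 - 496*s - z^3 + z^2*(4*s + 13) + z*(32*s^2 - 108*s + 52) - 64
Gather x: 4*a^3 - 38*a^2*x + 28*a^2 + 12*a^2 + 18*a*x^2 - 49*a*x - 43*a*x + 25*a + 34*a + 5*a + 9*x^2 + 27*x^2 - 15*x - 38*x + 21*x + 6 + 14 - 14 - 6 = 4*a^3 + 40*a^2 + 64*a + x^2*(18*a + 36) + x*(-38*a^2 - 92*a - 32)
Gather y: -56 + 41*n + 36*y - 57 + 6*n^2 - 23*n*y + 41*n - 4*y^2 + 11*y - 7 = 6*n^2 + 82*n - 4*y^2 + y*(47 - 23*n) - 120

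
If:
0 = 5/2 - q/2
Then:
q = 5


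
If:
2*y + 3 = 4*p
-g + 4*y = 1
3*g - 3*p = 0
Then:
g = 1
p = 1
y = 1/2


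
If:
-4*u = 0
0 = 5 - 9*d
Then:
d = 5/9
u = 0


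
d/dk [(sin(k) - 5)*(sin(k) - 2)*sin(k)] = (3*sin(k)^2 - 14*sin(k) + 10)*cos(k)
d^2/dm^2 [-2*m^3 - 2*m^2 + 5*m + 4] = -12*m - 4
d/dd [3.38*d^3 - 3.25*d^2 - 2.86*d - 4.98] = 10.14*d^2 - 6.5*d - 2.86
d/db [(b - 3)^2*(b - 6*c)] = 3*(b - 3)*(b - 4*c - 1)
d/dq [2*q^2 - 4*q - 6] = 4*q - 4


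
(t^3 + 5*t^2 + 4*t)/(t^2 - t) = (t^2 + 5*t + 4)/(t - 1)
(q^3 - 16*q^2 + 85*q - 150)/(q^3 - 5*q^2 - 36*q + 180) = (q - 5)/(q + 6)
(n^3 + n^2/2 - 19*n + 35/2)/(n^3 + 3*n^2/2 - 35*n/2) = (n - 1)/n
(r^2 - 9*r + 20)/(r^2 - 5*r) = (r - 4)/r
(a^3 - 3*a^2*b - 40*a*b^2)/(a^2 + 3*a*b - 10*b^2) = a*(a - 8*b)/(a - 2*b)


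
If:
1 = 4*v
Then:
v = 1/4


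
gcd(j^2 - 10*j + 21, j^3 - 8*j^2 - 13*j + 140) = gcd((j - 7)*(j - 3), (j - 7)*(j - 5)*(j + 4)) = j - 7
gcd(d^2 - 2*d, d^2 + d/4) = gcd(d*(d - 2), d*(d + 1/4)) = d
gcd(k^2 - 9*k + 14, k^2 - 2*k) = k - 2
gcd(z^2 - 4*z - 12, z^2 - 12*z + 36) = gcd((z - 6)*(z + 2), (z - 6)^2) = z - 6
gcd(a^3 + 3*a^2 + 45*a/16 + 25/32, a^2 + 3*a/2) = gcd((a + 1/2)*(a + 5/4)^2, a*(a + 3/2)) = 1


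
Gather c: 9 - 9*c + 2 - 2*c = 11 - 11*c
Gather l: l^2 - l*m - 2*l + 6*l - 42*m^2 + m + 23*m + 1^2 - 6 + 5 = l^2 + l*(4 - m) - 42*m^2 + 24*m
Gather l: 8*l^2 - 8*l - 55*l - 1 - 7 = 8*l^2 - 63*l - 8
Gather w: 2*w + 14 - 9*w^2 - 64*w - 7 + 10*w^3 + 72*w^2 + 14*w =10*w^3 + 63*w^2 - 48*w + 7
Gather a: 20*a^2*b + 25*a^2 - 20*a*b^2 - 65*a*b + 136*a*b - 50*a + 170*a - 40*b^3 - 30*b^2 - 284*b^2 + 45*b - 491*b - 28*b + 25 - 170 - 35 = a^2*(20*b + 25) + a*(-20*b^2 + 71*b + 120) - 40*b^3 - 314*b^2 - 474*b - 180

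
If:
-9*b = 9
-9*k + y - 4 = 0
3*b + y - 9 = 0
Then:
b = -1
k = 8/9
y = 12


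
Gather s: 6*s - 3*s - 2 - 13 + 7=3*s - 8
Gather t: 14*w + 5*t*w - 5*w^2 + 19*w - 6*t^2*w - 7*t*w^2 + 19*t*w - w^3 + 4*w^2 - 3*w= -6*t^2*w + t*(-7*w^2 + 24*w) - w^3 - w^2 + 30*w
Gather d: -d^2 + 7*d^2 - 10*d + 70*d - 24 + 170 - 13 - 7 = 6*d^2 + 60*d + 126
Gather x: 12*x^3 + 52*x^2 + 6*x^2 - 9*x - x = 12*x^3 + 58*x^2 - 10*x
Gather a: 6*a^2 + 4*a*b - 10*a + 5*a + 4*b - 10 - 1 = 6*a^2 + a*(4*b - 5) + 4*b - 11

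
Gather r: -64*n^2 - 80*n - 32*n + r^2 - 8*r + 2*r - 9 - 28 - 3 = -64*n^2 - 112*n + r^2 - 6*r - 40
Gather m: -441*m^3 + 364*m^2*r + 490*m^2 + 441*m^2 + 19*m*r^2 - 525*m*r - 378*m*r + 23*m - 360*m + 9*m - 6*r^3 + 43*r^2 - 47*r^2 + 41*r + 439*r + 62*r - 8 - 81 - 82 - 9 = -441*m^3 + m^2*(364*r + 931) + m*(19*r^2 - 903*r - 328) - 6*r^3 - 4*r^2 + 542*r - 180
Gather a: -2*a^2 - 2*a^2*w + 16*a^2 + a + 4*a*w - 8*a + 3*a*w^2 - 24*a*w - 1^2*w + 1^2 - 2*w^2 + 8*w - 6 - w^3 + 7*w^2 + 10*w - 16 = a^2*(14 - 2*w) + a*(3*w^2 - 20*w - 7) - w^3 + 5*w^2 + 17*w - 21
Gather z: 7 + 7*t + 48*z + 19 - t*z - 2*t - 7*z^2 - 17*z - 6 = 5*t - 7*z^2 + z*(31 - t) + 20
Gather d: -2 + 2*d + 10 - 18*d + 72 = 80 - 16*d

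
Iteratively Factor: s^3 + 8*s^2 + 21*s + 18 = (s + 3)*(s^2 + 5*s + 6) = (s + 3)^2*(s + 2)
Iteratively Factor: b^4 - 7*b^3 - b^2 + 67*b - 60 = (b + 3)*(b^3 - 10*b^2 + 29*b - 20) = (b - 1)*(b + 3)*(b^2 - 9*b + 20) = (b - 4)*(b - 1)*(b + 3)*(b - 5)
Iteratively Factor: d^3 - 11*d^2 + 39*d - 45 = (d - 3)*(d^2 - 8*d + 15) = (d - 3)^2*(d - 5)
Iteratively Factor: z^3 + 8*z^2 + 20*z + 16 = (z + 2)*(z^2 + 6*z + 8) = (z + 2)^2*(z + 4)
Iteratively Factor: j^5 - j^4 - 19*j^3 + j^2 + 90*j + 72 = (j - 3)*(j^4 + 2*j^3 - 13*j^2 - 38*j - 24) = (j - 3)*(j + 2)*(j^3 - 13*j - 12) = (j - 4)*(j - 3)*(j + 2)*(j^2 + 4*j + 3) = (j - 4)*(j - 3)*(j + 2)*(j + 3)*(j + 1)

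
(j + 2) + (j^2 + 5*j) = j^2 + 6*j + 2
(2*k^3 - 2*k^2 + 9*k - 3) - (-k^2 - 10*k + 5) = 2*k^3 - k^2 + 19*k - 8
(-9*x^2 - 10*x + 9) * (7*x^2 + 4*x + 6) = -63*x^4 - 106*x^3 - 31*x^2 - 24*x + 54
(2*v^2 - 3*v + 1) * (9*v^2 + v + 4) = 18*v^4 - 25*v^3 + 14*v^2 - 11*v + 4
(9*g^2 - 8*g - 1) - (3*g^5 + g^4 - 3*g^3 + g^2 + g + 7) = -3*g^5 - g^4 + 3*g^3 + 8*g^2 - 9*g - 8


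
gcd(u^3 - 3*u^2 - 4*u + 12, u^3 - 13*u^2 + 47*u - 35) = 1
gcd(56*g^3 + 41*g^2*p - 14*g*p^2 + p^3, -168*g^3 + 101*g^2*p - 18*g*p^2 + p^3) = 56*g^2 - 15*g*p + p^2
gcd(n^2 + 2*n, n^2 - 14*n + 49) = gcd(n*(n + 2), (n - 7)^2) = 1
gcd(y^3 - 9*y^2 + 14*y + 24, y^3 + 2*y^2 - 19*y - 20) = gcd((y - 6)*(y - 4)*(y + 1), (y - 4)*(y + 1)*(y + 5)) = y^2 - 3*y - 4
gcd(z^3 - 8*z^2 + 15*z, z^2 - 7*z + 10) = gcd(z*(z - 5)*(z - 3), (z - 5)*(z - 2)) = z - 5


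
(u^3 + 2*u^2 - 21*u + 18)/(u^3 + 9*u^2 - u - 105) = (u^2 + 5*u - 6)/(u^2 + 12*u + 35)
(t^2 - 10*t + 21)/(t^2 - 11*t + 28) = (t - 3)/(t - 4)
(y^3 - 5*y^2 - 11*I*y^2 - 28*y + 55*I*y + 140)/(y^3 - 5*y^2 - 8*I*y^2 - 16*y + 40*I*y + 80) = (y - 7*I)/(y - 4*I)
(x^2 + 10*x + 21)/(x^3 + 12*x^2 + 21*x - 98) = (x + 3)/(x^2 + 5*x - 14)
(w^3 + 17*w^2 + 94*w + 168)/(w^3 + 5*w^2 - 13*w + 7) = (w^2 + 10*w + 24)/(w^2 - 2*w + 1)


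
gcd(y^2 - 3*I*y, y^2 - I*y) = y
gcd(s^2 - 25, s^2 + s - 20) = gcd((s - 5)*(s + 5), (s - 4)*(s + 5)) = s + 5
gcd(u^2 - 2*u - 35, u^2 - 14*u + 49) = u - 7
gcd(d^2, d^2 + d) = d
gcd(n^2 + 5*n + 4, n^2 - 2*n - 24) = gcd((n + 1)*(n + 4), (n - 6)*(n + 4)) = n + 4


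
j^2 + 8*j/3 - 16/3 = (j - 4/3)*(j + 4)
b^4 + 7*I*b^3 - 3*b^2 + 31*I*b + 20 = (b - I)^2*(b + 4*I)*(b + 5*I)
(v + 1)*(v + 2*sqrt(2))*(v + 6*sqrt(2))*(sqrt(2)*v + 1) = sqrt(2)*v^4 + sqrt(2)*v^3 + 17*v^3 + 17*v^2 + 32*sqrt(2)*v^2 + 24*v + 32*sqrt(2)*v + 24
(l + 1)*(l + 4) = l^2 + 5*l + 4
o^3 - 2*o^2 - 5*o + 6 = (o - 3)*(o - 1)*(o + 2)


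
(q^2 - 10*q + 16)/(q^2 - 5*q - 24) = (q - 2)/(q + 3)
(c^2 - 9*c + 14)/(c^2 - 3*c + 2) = (c - 7)/(c - 1)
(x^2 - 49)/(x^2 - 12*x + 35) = (x + 7)/(x - 5)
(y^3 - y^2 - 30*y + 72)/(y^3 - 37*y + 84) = (y + 6)/(y + 7)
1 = 1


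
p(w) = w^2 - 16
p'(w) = 2*w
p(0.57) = -15.68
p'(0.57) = 1.14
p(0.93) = -15.14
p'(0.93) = 1.86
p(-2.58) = -9.34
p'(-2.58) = -5.16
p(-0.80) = -15.36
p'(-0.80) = -1.60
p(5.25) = 11.56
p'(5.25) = 10.50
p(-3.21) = -5.70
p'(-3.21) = -6.42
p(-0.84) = -15.29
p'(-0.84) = -1.68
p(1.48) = -13.81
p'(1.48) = 2.96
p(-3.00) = -7.00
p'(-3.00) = -6.00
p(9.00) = 65.00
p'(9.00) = 18.00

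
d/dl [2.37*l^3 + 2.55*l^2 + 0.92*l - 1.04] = 7.11*l^2 + 5.1*l + 0.92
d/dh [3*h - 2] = 3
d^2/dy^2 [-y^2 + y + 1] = -2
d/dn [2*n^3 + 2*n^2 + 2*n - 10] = 6*n^2 + 4*n + 2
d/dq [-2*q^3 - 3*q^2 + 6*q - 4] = -6*q^2 - 6*q + 6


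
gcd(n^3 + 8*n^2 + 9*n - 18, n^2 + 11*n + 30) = n + 6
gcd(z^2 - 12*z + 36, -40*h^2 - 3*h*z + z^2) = 1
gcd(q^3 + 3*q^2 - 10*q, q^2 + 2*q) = q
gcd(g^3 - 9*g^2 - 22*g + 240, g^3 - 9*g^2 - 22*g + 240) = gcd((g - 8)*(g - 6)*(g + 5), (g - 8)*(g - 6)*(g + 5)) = g^3 - 9*g^2 - 22*g + 240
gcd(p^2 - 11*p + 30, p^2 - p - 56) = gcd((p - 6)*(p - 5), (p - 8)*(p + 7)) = 1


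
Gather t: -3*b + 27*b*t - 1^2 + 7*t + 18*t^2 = -3*b + 18*t^2 + t*(27*b + 7) - 1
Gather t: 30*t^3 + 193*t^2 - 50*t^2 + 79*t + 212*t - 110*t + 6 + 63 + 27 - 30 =30*t^3 + 143*t^2 + 181*t + 66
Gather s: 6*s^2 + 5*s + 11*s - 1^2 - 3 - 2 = 6*s^2 + 16*s - 6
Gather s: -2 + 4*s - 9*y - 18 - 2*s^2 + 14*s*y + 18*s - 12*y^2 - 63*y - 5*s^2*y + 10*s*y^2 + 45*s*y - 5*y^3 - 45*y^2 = s^2*(-5*y - 2) + s*(10*y^2 + 59*y + 22) - 5*y^3 - 57*y^2 - 72*y - 20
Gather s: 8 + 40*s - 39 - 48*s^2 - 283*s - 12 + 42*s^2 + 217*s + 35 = -6*s^2 - 26*s - 8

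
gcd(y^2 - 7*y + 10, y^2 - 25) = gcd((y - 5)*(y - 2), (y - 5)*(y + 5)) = y - 5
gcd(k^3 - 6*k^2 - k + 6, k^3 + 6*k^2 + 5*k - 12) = k - 1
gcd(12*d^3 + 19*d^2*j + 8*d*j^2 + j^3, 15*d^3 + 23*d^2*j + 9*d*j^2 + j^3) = 3*d^2 + 4*d*j + j^2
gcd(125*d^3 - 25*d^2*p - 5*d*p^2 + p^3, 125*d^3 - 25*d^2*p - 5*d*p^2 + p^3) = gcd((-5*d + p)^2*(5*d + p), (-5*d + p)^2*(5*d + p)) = 125*d^3 - 25*d^2*p - 5*d*p^2 + p^3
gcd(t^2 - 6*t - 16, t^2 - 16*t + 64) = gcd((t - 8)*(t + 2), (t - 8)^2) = t - 8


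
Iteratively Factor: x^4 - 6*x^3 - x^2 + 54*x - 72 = (x - 2)*(x^3 - 4*x^2 - 9*x + 36) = (x - 4)*(x - 2)*(x^2 - 9) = (x - 4)*(x - 2)*(x + 3)*(x - 3)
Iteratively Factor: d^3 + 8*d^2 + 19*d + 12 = (d + 3)*(d^2 + 5*d + 4) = (d + 1)*(d + 3)*(d + 4)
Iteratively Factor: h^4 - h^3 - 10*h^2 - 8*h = (h + 1)*(h^3 - 2*h^2 - 8*h) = (h - 4)*(h + 1)*(h^2 + 2*h) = (h - 4)*(h + 1)*(h + 2)*(h)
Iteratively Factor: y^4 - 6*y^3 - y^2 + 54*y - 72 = (y - 3)*(y^3 - 3*y^2 - 10*y + 24) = (y - 3)*(y + 3)*(y^2 - 6*y + 8) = (y - 3)*(y - 2)*(y + 3)*(y - 4)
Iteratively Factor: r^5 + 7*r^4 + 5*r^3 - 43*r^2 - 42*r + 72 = (r + 3)*(r^4 + 4*r^3 - 7*r^2 - 22*r + 24) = (r - 2)*(r + 3)*(r^3 + 6*r^2 + 5*r - 12) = (r - 2)*(r - 1)*(r + 3)*(r^2 + 7*r + 12) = (r - 2)*(r - 1)*(r + 3)^2*(r + 4)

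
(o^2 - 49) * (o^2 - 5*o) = o^4 - 5*o^3 - 49*o^2 + 245*o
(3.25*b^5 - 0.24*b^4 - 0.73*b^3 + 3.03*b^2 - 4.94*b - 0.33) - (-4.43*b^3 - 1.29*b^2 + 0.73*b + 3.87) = 3.25*b^5 - 0.24*b^4 + 3.7*b^3 + 4.32*b^2 - 5.67*b - 4.2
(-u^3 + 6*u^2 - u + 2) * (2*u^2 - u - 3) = -2*u^5 + 13*u^4 - 5*u^3 - 13*u^2 + u - 6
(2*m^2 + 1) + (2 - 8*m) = 2*m^2 - 8*m + 3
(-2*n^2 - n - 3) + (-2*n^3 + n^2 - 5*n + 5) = -2*n^3 - n^2 - 6*n + 2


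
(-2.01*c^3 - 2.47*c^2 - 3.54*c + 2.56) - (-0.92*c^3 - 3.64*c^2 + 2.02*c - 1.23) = -1.09*c^3 + 1.17*c^2 - 5.56*c + 3.79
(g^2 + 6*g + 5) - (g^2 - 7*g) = 13*g + 5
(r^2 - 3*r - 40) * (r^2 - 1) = r^4 - 3*r^3 - 41*r^2 + 3*r + 40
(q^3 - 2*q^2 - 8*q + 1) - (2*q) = q^3 - 2*q^2 - 10*q + 1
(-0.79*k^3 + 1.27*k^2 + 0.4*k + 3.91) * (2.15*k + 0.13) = -1.6985*k^4 + 2.6278*k^3 + 1.0251*k^2 + 8.4585*k + 0.5083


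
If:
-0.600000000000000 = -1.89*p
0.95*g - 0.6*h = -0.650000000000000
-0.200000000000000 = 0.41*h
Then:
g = -0.99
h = -0.49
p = 0.32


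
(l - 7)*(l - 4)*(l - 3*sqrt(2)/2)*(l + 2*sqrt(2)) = l^4 - 11*l^3 + sqrt(2)*l^3/2 - 11*sqrt(2)*l^2/2 + 22*l^2 + 14*sqrt(2)*l + 66*l - 168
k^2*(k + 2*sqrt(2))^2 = k^4 + 4*sqrt(2)*k^3 + 8*k^2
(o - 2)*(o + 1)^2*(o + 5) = o^4 + 5*o^3 - 3*o^2 - 17*o - 10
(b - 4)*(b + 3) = b^2 - b - 12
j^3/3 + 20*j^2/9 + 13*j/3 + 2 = (j/3 + 1)*(j + 2/3)*(j + 3)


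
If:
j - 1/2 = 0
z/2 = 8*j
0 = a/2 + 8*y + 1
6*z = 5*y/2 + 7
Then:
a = -1322/5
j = 1/2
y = 82/5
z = 8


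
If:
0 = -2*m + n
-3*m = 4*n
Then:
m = 0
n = 0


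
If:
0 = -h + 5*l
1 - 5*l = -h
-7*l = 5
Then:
No Solution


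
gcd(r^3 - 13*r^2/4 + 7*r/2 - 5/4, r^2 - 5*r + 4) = r - 1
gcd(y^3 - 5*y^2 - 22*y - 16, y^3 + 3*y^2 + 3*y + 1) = y + 1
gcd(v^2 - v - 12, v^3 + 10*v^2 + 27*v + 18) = v + 3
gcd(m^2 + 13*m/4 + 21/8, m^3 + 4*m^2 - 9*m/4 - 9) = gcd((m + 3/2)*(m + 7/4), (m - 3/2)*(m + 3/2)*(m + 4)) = m + 3/2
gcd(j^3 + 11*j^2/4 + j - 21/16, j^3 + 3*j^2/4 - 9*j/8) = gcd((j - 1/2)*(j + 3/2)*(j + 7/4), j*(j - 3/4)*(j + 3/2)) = j + 3/2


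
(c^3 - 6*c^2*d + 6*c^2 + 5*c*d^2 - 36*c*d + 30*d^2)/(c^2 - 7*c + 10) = (c^3 - 6*c^2*d + 6*c^2 + 5*c*d^2 - 36*c*d + 30*d^2)/(c^2 - 7*c + 10)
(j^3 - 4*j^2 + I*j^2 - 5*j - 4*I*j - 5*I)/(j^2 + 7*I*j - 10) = (j^3 + j^2*(-4 + I) - j*(5 + 4*I) - 5*I)/(j^2 + 7*I*j - 10)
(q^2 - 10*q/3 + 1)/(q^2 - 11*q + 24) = (q - 1/3)/(q - 8)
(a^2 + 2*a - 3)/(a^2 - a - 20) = (-a^2 - 2*a + 3)/(-a^2 + a + 20)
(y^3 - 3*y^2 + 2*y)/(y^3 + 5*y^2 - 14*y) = (y - 1)/(y + 7)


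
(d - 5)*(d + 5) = d^2 - 25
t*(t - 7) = t^2 - 7*t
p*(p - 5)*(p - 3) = p^3 - 8*p^2 + 15*p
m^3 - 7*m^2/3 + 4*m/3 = m*(m - 4/3)*(m - 1)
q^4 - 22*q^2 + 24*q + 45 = (q - 3)^2*(q + 1)*(q + 5)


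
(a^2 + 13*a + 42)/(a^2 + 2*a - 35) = (a + 6)/(a - 5)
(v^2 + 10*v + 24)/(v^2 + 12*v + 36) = (v + 4)/(v + 6)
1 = 1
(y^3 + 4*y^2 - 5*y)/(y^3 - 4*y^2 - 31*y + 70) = y*(y - 1)/(y^2 - 9*y + 14)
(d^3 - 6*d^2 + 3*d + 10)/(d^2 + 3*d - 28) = (d^3 - 6*d^2 + 3*d + 10)/(d^2 + 3*d - 28)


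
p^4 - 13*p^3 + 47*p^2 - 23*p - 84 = (p - 7)*(p - 4)*(p - 3)*(p + 1)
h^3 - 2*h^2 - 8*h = h*(h - 4)*(h + 2)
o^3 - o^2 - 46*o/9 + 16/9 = (o - 8/3)*(o - 1/3)*(o + 2)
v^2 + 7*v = v*(v + 7)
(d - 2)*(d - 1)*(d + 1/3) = d^3 - 8*d^2/3 + d + 2/3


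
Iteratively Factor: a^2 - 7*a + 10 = (a - 5)*(a - 2)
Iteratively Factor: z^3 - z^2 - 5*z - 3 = (z + 1)*(z^2 - 2*z - 3) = (z + 1)^2*(z - 3)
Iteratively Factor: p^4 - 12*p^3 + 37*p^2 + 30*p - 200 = (p - 5)*(p^3 - 7*p^2 + 2*p + 40) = (p - 5)*(p - 4)*(p^2 - 3*p - 10) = (p - 5)*(p - 4)*(p + 2)*(p - 5)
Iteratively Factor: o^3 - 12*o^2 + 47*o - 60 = (o - 3)*(o^2 - 9*o + 20) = (o - 5)*(o - 3)*(o - 4)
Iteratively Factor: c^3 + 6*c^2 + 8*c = (c)*(c^2 + 6*c + 8) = c*(c + 2)*(c + 4)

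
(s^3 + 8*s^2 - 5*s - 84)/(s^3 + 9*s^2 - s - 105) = (s + 4)/(s + 5)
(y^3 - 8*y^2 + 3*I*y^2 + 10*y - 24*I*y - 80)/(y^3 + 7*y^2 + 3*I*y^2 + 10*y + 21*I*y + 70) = (y - 8)/(y + 7)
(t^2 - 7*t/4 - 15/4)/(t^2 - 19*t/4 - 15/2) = (t - 3)/(t - 6)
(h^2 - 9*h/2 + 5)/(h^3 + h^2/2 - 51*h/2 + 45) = (h - 2)/(h^2 + 3*h - 18)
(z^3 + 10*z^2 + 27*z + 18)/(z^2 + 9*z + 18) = z + 1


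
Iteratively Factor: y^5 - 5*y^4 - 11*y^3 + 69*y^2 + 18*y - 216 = (y - 3)*(y^4 - 2*y^3 - 17*y^2 + 18*y + 72) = (y - 3)*(y + 2)*(y^3 - 4*y^2 - 9*y + 36) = (y - 3)*(y + 2)*(y + 3)*(y^2 - 7*y + 12) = (y - 4)*(y - 3)*(y + 2)*(y + 3)*(y - 3)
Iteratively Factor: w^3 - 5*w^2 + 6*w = (w)*(w^2 - 5*w + 6) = w*(w - 3)*(w - 2)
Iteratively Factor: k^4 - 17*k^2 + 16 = (k + 1)*(k^3 - k^2 - 16*k + 16) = (k - 4)*(k + 1)*(k^2 + 3*k - 4) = (k - 4)*(k - 1)*(k + 1)*(k + 4)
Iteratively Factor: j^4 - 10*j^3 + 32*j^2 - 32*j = (j)*(j^3 - 10*j^2 + 32*j - 32) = j*(j - 4)*(j^2 - 6*j + 8) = j*(j - 4)^2*(j - 2)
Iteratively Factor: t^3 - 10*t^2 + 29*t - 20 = (t - 4)*(t^2 - 6*t + 5) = (t - 5)*(t - 4)*(t - 1)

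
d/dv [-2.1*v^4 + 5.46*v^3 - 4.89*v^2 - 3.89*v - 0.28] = -8.4*v^3 + 16.38*v^2 - 9.78*v - 3.89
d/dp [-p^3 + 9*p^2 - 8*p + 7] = -3*p^2 + 18*p - 8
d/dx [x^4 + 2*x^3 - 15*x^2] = 2*x*(2*x^2 + 3*x - 15)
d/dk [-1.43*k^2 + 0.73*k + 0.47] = 0.73 - 2.86*k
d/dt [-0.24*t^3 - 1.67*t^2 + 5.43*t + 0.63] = -0.72*t^2 - 3.34*t + 5.43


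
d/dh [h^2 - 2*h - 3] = 2*h - 2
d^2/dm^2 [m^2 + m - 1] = 2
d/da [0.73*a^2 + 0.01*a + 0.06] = 1.46*a + 0.01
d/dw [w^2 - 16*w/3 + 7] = 2*w - 16/3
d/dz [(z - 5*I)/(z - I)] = 4*I/(z - I)^2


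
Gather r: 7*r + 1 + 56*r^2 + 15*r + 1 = 56*r^2 + 22*r + 2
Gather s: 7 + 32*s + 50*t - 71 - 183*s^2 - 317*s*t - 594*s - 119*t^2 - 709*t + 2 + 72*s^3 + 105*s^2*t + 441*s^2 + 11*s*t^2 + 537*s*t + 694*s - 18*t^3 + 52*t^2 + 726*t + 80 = 72*s^3 + s^2*(105*t + 258) + s*(11*t^2 + 220*t + 132) - 18*t^3 - 67*t^2 + 67*t + 18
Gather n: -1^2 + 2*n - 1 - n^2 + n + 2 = -n^2 + 3*n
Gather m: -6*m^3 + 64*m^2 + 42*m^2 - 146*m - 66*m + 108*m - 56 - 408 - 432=-6*m^3 + 106*m^2 - 104*m - 896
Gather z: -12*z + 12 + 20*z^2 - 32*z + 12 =20*z^2 - 44*z + 24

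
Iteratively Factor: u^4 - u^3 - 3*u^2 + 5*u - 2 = (u + 2)*(u^3 - 3*u^2 + 3*u - 1) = (u - 1)*(u + 2)*(u^2 - 2*u + 1) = (u - 1)^2*(u + 2)*(u - 1)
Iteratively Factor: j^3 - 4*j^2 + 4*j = (j - 2)*(j^2 - 2*j) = j*(j - 2)*(j - 2)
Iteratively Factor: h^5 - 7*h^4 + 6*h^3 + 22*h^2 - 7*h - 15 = (h + 1)*(h^4 - 8*h^3 + 14*h^2 + 8*h - 15) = (h - 5)*(h + 1)*(h^3 - 3*h^2 - h + 3) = (h - 5)*(h - 3)*(h + 1)*(h^2 - 1) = (h - 5)*(h - 3)*(h + 1)^2*(h - 1)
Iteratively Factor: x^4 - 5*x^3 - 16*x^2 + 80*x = (x - 5)*(x^3 - 16*x) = x*(x - 5)*(x^2 - 16) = x*(x - 5)*(x + 4)*(x - 4)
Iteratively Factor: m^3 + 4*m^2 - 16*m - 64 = (m + 4)*(m^2 - 16) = (m + 4)^2*(m - 4)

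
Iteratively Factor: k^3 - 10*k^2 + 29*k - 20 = (k - 1)*(k^2 - 9*k + 20) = (k - 5)*(k - 1)*(k - 4)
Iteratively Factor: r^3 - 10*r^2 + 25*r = (r - 5)*(r^2 - 5*r) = (r - 5)^2*(r)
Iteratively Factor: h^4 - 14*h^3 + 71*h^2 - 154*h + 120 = (h - 2)*(h^3 - 12*h^2 + 47*h - 60) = (h - 3)*(h - 2)*(h^2 - 9*h + 20) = (h - 4)*(h - 3)*(h - 2)*(h - 5)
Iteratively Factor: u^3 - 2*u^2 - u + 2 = (u - 2)*(u^2 - 1) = (u - 2)*(u + 1)*(u - 1)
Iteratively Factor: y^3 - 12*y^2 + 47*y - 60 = (y - 5)*(y^2 - 7*y + 12) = (y - 5)*(y - 4)*(y - 3)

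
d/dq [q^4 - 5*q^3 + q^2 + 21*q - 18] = 4*q^3 - 15*q^2 + 2*q + 21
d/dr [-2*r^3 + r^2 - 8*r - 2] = -6*r^2 + 2*r - 8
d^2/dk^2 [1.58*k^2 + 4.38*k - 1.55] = 3.16000000000000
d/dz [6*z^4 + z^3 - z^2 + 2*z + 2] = 24*z^3 + 3*z^2 - 2*z + 2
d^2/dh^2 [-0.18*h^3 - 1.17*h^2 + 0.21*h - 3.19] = -1.08*h - 2.34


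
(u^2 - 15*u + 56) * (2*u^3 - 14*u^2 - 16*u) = 2*u^5 - 44*u^4 + 306*u^3 - 544*u^2 - 896*u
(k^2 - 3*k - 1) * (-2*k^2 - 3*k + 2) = -2*k^4 + 3*k^3 + 13*k^2 - 3*k - 2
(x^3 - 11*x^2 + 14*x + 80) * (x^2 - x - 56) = x^5 - 12*x^4 - 31*x^3 + 682*x^2 - 864*x - 4480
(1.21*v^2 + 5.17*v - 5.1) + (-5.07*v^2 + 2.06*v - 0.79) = -3.86*v^2 + 7.23*v - 5.89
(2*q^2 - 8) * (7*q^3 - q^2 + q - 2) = 14*q^5 - 2*q^4 - 54*q^3 + 4*q^2 - 8*q + 16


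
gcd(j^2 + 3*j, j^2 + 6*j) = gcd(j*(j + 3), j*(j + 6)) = j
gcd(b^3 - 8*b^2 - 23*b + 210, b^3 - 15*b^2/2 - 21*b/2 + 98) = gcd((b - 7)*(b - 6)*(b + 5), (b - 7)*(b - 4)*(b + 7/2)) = b - 7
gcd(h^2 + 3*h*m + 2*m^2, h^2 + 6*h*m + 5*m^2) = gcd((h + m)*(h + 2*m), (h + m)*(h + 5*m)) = h + m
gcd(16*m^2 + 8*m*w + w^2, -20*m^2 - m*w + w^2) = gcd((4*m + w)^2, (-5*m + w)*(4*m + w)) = 4*m + w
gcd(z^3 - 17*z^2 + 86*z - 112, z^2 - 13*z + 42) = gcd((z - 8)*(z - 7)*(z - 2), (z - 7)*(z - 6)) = z - 7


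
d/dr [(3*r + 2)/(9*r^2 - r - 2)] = (27*r^2 - 3*r - (3*r + 2)*(18*r - 1) - 6)/(-9*r^2 + r + 2)^2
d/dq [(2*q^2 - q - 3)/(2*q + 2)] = 1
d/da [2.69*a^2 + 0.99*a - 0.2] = 5.38*a + 0.99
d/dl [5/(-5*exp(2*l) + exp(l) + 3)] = (50*exp(l) - 5)*exp(l)/(-5*exp(2*l) + exp(l) + 3)^2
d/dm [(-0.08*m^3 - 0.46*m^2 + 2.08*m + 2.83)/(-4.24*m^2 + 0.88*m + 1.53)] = (0.3392*m^4 - 0.1408*m^3 + 8.0472*m^2 + 22.5908*m + 0.692)/(17.9776*m^4 - 7.4624*m^3 - 12.2*m^2 + 2.6928*m + 2.3409)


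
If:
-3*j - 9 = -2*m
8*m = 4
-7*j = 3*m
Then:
No Solution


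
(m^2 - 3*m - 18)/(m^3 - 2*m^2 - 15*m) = (m - 6)/(m*(m - 5))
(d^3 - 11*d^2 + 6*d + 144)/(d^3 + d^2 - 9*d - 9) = (d^2 - 14*d + 48)/(d^2 - 2*d - 3)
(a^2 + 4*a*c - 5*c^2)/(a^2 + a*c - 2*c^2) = (a + 5*c)/(a + 2*c)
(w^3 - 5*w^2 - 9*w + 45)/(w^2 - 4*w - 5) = (w^2 - 9)/(w + 1)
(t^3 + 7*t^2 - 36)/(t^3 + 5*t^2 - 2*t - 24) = (t + 6)/(t + 4)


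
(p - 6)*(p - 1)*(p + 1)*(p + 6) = p^4 - 37*p^2 + 36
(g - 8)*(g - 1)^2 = g^3 - 10*g^2 + 17*g - 8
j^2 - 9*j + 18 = (j - 6)*(j - 3)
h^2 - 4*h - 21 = (h - 7)*(h + 3)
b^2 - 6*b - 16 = (b - 8)*(b + 2)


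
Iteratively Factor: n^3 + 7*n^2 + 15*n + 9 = (n + 1)*(n^2 + 6*n + 9) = (n + 1)*(n + 3)*(n + 3)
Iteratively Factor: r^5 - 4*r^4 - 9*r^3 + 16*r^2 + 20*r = (r - 2)*(r^4 - 2*r^3 - 13*r^2 - 10*r) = (r - 2)*(r + 1)*(r^3 - 3*r^2 - 10*r) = (r - 5)*(r - 2)*(r + 1)*(r^2 + 2*r) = r*(r - 5)*(r - 2)*(r + 1)*(r + 2)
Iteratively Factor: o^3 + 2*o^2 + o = (o + 1)*(o^2 + o) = o*(o + 1)*(o + 1)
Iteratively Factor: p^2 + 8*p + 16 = (p + 4)*(p + 4)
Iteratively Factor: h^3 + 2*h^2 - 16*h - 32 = (h + 2)*(h^2 - 16) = (h - 4)*(h + 2)*(h + 4)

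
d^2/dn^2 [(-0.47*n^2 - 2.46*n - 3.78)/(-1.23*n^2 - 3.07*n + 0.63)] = (-8.88178419700125e-16*n^4 + 3.893934*n^3 + 36.49779*n^2 + 97.079472*n + 86.999346)/(1.860867*n^6 + 13.933809*n^5 + 31.9185*n^4 + 14.660785*n^3 - 16.3485*n^2 + 3.655449*n - 0.250047)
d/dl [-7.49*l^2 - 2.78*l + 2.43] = -14.98*l - 2.78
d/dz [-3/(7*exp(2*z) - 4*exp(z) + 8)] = (42*exp(z) - 12)*exp(z)/(7*exp(2*z) - 4*exp(z) + 8)^2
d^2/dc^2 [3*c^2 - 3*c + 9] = 6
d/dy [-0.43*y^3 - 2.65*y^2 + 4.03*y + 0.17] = -1.29*y^2 - 5.3*y + 4.03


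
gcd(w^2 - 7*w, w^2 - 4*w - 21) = w - 7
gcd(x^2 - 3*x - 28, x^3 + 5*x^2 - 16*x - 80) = x + 4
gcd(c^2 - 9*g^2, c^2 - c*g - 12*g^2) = c + 3*g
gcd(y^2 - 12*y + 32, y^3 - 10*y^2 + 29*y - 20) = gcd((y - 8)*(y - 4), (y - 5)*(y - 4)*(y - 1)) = y - 4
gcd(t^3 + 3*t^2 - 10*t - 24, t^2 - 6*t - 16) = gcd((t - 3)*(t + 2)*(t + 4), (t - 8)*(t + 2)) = t + 2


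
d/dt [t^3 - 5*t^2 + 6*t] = 3*t^2 - 10*t + 6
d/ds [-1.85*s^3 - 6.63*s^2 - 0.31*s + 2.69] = -5.55*s^2 - 13.26*s - 0.31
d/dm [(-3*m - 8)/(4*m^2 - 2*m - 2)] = (6*m^2 + 32*m - 5)/(2*(4*m^4 - 4*m^3 - 3*m^2 + 2*m + 1))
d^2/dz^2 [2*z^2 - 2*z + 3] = 4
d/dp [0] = 0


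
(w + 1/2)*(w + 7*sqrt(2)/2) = w^2 + w/2 + 7*sqrt(2)*w/2 + 7*sqrt(2)/4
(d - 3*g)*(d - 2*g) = d^2 - 5*d*g + 6*g^2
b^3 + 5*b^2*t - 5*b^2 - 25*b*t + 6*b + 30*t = (b - 3)*(b - 2)*(b + 5*t)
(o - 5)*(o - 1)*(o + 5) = o^3 - o^2 - 25*o + 25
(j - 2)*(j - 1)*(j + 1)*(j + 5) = j^4 + 3*j^3 - 11*j^2 - 3*j + 10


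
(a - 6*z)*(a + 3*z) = a^2 - 3*a*z - 18*z^2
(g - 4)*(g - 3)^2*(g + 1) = g^4 - 9*g^3 + 23*g^2 - 3*g - 36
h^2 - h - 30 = (h - 6)*(h + 5)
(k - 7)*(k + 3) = k^2 - 4*k - 21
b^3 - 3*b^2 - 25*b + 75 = (b - 5)*(b - 3)*(b + 5)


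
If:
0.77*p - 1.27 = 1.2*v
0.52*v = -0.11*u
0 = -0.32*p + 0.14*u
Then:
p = 0.94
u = 2.15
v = -0.45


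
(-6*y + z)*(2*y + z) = -12*y^2 - 4*y*z + z^2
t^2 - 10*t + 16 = (t - 8)*(t - 2)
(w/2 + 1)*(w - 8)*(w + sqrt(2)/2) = w^3/2 - 3*w^2 + sqrt(2)*w^2/4 - 8*w - 3*sqrt(2)*w/2 - 4*sqrt(2)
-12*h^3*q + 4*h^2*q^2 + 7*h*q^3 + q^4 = q*(-h + q)*(2*h + q)*(6*h + q)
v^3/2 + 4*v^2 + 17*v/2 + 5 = (v/2 + 1)*(v + 1)*(v + 5)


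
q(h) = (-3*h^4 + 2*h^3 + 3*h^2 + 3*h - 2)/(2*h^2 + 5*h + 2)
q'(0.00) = 4.00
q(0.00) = -1.00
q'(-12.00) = 40.56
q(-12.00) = -283.78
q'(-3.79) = 9.98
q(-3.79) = -59.27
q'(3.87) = -7.38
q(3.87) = -9.79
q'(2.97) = -4.88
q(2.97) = -4.28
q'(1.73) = -1.66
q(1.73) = -0.26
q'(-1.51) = -72.98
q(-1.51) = 22.40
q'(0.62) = 0.82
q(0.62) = 0.18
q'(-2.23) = -366.28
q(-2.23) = -113.27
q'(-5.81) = 20.84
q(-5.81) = -92.16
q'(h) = (-4*h - 5)*(-3*h^4 + 2*h^3 + 3*h^2 + 3*h - 2)/(2*h^2 + 5*h + 2)^2 + (-12*h^3 + 6*h^2 + 6*h + 3)/(2*h^2 + 5*h + 2) = (-12*h^5 - 41*h^4 - 4*h^3 + 21*h^2 + 20*h + 16)/(4*h^4 + 20*h^3 + 33*h^2 + 20*h + 4)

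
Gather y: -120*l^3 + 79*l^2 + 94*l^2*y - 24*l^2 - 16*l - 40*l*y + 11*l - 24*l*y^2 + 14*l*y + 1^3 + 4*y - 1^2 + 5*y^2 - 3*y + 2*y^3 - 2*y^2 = -120*l^3 + 55*l^2 - 5*l + 2*y^3 + y^2*(3 - 24*l) + y*(94*l^2 - 26*l + 1)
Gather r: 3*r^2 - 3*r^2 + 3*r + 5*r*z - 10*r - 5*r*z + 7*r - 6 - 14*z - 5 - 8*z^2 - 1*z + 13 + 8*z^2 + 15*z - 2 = 0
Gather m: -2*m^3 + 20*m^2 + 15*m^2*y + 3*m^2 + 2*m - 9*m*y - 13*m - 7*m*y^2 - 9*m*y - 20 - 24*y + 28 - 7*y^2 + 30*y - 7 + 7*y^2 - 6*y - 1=-2*m^3 + m^2*(15*y + 23) + m*(-7*y^2 - 18*y - 11)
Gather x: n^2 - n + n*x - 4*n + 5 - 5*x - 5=n^2 - 5*n + x*(n - 5)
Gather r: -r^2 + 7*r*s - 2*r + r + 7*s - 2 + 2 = -r^2 + r*(7*s - 1) + 7*s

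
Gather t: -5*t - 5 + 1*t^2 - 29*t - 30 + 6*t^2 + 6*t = 7*t^2 - 28*t - 35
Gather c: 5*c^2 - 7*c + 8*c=5*c^2 + c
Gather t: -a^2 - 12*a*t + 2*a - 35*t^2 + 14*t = -a^2 + 2*a - 35*t^2 + t*(14 - 12*a)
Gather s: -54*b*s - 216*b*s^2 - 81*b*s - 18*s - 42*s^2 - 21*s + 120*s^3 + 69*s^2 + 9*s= 120*s^3 + s^2*(27 - 216*b) + s*(-135*b - 30)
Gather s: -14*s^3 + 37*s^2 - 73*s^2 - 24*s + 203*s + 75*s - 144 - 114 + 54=-14*s^3 - 36*s^2 + 254*s - 204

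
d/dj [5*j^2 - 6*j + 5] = 10*j - 6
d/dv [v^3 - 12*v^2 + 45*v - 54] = 3*v^2 - 24*v + 45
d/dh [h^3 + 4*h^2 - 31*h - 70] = 3*h^2 + 8*h - 31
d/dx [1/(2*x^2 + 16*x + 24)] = (-x - 4)/(x^2 + 8*x + 12)^2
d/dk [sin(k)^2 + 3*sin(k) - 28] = (2*sin(k) + 3)*cos(k)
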